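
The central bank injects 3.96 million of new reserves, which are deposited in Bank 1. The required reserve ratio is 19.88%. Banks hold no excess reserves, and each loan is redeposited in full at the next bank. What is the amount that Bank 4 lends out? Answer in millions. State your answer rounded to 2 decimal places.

1.63 million

Each bank lends a fraction (1 − rr) = 0.8012 of the deposit it receives, so Bank 4 receives 3.96·0.8012^3 and lends 3.96·0.8012^4 ≈ 1.6318 million.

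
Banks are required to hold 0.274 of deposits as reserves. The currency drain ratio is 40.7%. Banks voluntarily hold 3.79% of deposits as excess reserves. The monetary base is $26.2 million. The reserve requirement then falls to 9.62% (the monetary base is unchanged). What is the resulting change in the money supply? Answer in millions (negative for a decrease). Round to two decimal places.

Initially m₁ = (1 + 0.407) / (0.274 + 0.0379 + 0.407) ≈ 1.95716, so M₁ = 1.95716 × 26.2 ≈ 51.2776 million.
After the change m₂ = (1 + 0.407) / (0.0962 + 0.0379 + 0.407) ≈ 2.60026, so M₂ = 2.60026 × 26.2 ≈ 68.1268 million.
ΔM = M₂ − M₁ = 68.1268 − 51.2776 = 16.8492 million.

$16.85 million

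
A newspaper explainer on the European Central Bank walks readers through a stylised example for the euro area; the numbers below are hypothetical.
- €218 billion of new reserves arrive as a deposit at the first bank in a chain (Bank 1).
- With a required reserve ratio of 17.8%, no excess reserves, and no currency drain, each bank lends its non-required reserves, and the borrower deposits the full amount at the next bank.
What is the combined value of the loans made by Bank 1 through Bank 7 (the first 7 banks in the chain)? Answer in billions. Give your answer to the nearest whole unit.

€751 billion

Bank i lends (1 − rr)^i of the original deposit: Bank 1 lends 218·0.8220 = 179.1960, Bank 2 lends 218·0.8220² ≈ 147.2991, and so on.
Summing a geometric series: total = 218·[0.8220·(1 − 0.8220^7) / (1 − 0.8220)] ≈ 751.4425 billion.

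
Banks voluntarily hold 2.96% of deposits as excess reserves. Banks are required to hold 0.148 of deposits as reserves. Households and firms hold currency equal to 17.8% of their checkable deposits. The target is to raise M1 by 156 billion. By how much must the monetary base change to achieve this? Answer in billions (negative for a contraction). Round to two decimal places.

47.09 billion

The money multiplier is m = (1 + c) / (rr + e + c) = (1 + 0.178) / (0.148 + 0.0296 + 0.178) ≈ 3.312711.
ΔMB = ΔM / m = (+156) / 3.312711 ≈ 47.0913 billion.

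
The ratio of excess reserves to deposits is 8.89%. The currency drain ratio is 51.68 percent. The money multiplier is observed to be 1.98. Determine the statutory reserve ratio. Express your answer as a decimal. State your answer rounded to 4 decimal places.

Using m = 1.98. Since m = (1 + c)/(c + rr + e), the denominator satisfies c + rr + e = (1 + c)/m = (1 + 0.5168) / 1.98 ≈ 0.766061.
With c = 0.5168 and e = 0.0889, the statutory reserve ratio is 0.766061 − 0.5168 − 0.0889 = 0.160361.

0.1604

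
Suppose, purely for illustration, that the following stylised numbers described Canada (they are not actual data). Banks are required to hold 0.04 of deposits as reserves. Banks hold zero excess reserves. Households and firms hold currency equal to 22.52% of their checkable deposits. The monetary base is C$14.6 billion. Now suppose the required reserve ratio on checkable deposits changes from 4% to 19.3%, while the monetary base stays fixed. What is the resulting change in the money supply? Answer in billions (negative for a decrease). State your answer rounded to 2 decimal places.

Initially m₁ = (1 + 0.2252) / (0.04 + 0.2252) ≈ 4.61991, so M₁ = 4.61991 × 14.6 ≈ 67.4507 billion.
After the change m₂ = (1 + 0.2252) / (0.193 + 0.2252) ≈ 2.92970, so M₂ = 2.92970 × 14.6 ≈ 42.7736 billion.
ΔM = M₂ − M₁ = 42.7736 − 67.4507 = -24.6771 billion.

-24.68 billion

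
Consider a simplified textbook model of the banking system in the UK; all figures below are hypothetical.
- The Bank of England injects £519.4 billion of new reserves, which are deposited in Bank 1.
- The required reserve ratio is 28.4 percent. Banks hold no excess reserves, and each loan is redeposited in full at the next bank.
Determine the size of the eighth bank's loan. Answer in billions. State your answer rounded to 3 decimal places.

Each bank lends a fraction (1 − rr) = 0.7160 of the deposit it receives, so Bank 8 receives 519.4·0.7160^7 and lends 519.4·0.7160^8 ≈ 35.8762 billion.

£35.876 billion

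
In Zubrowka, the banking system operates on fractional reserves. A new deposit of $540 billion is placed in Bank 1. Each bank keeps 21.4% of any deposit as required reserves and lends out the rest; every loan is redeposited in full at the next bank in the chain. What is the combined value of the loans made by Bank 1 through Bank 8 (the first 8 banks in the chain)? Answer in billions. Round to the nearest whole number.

Bank i lends (1 − rr)^i of the original deposit: Bank 1 lends 540·0.7860 = 424.4400, Bank 2 lends 540·0.7860² ≈ 333.6098, and so on.
Summing a geometric series: total = 540·[0.7860·(1 − 0.7860^8) / (1 − 0.7860)] ≈ 1694.4410 billion.

$1694 billion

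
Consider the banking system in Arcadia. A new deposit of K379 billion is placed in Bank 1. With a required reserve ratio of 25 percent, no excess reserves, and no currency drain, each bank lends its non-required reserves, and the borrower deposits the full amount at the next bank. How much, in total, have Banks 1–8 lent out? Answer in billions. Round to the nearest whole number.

K1023 billion

Bank i lends (1 − rr)^i of the original deposit: Bank 1 lends 379·0.7500 = 284.2500, Bank 2 lends 379·0.7500² = 213.1875, and so on.
Summing a geometric series: total = 379·[0.7500·(1 − 0.7500^8) / (1 − 0.7500)] ≈ 1023.1716 billion.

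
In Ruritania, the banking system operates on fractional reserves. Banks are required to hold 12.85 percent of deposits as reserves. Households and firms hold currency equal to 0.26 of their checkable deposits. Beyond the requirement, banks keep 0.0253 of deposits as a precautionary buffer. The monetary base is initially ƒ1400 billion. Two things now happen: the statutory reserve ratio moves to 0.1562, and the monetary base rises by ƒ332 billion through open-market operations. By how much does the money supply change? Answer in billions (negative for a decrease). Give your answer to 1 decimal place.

ƒ680.0 billion

Before: m₁ = (1 + 0.26) / (0.1285 + 0.0253 + 0.26) ≈ 3.044949, MB₁ = 1400, so M₁ = 3.044949 × 1400 = 4262.9286 billion.
After: m₂ = (1 + 0.26) / (0.1562 + 0.0253 + 0.26) ≈ 2.853907, MB₂ = 1400 + 332 = 1732, so M₂ = 2.853907 × 1732 ≈ 4942.9669 billion.
ΔM = M₂ − M₁ = 4942.9669 − 4262.9286 = 680.0383 billion.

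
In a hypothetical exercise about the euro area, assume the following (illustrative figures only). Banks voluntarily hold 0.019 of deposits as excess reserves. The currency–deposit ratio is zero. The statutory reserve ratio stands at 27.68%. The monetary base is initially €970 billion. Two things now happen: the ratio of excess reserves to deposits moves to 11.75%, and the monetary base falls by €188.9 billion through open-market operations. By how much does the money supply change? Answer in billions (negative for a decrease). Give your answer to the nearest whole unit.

-1298 billion

Before: m₁ = 1 / (0.2768 + 0.019) ≈ 3.3807, MB₁ = 970, so M₁ = 3.3807 × 970 = 3279.279 billion.
After: m₂ = 1 / (0.2768 + 0.1175) ≈ 2.5361, MB₂ = 970 − 188.9 = 781.1, so M₂ = 2.5361 × 781.1 ≈ 1980.9477 billion.
ΔM = M₂ − M₁ = 1980.9477 − 3279.279 = -1298.3313 billion.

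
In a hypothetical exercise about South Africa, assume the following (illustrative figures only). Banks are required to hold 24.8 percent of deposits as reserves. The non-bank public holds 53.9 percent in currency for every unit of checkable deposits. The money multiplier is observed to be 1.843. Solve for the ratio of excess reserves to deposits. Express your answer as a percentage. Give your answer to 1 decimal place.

4.8%

Using m = 1.843. Since m = (1 + c)/(c + rr + e), the denominator satisfies c + rr + e = (1 + c)/m = (1 + 0.539) / 1.843 ≈ 0.835052.
With c = 0.539 and rr = 0.248, the ratio of excess reserves to deposits is 0.835052 − 0.539 − 0.248 = 0.048052.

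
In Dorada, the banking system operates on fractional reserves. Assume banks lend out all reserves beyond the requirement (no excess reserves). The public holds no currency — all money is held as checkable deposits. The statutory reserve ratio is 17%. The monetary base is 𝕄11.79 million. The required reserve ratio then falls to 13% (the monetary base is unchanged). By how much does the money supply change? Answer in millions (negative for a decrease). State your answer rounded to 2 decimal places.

Initially m₁ = 1 / (0.17) ≈ 5.88235, so M₁ = 5.88235 × 11.79 ≈ 69.3529 million.
After the change m₂ = 1 / (0.13) ≈ 7.69231, so M₂ = 7.69231 × 11.79 ≈ 90.6923 million.
ΔM = M₂ − M₁ = 90.6923 − 69.3529 = 21.3394 million.

𝕄21.34 million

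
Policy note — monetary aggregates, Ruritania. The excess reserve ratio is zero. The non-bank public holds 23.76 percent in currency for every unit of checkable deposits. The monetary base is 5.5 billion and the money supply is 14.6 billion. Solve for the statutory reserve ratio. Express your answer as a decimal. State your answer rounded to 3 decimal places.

0.229

Using m = M/MB = 14.6/5.5 ≈ 2.654545. Since m = (1 + c)/(c + rr + e), the denominator satisfies c + rr + e = (1 + c)/m = (1 + 0.2376) / 2.654545 ≈ 0.466219.
With c = 0.2376 and e = 0, the statutory reserve ratio is 0.466219 − 0.2376 − 0 = 0.228619.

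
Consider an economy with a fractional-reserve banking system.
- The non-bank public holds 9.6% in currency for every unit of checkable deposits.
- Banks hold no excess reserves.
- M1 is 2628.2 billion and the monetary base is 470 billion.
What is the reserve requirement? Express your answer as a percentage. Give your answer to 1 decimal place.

10.0%

Using m = M/MB = 2628.2/470 ≈ 5.591915. Since m = (1 + c)/(c + rr + e), the denominator satisfies c + rr + e = (1 + c)/m = (1 + 0.096) / 5.591915 ≈ 0.195997.
With c = 0.096 and e = 0, the reserve requirement is 0.195997 − 0.096 − 0 = 0.099997.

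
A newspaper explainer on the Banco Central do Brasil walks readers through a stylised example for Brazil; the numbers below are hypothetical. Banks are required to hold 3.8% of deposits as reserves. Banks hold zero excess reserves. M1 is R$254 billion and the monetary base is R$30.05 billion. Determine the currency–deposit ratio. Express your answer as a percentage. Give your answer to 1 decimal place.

9.1%

Using m = M/MB = 254/30.05 ≈ 8.452579. From m = (1 + c)/(c + rr + e), rearranging gives 1 + c = m·(c + rr + e), so c·(1 − m) = m·(rr + e) − 1.
Hence c = [m·(rr + e) − 1]/(1 − m) = [8.452579 × (0.038 + 0) − 1] / (1 − 8.452579) ≈ 0.091083.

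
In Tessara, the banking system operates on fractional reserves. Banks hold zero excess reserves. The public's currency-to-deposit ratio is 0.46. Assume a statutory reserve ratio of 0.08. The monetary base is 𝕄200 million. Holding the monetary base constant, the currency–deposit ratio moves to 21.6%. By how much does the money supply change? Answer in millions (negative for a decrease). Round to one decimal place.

𝕄280.9 million

Initially m₁ = (1 + 0.46) / (0.08 + 0.46) ≈ 2.70370, so M₁ = 2.70370 × 200 = 540.74 million.
After the change m₂ = (1 + 0.216) / (0.08 + 0.216) ≈ 4.10811, so M₂ = 4.10811 × 200 = 821.622 million.
ΔM = M₂ − M₁ = 821.622 − 540.74 = 280.882 million.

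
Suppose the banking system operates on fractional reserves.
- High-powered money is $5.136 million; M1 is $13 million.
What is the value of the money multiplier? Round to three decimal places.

The money multiplier is m = M / MB = 13 / 5.136 ≈ 2.53115.

2.531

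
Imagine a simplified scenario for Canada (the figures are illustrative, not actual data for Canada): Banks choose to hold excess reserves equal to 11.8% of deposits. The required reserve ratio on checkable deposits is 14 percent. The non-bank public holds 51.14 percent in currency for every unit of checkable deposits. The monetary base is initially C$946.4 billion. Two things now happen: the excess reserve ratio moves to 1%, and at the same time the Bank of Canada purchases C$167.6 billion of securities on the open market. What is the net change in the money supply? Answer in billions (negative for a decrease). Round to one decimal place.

Before: m₁ = (1 + 0.5114) / (0.14 + 0.118 + 0.5114) ≈ 1.964388, MB₁ = 946.4, so M₁ = 1.964388 × 946.4 ≈ 1859.0968 billion.
After: m₂ = (1 + 0.5114) / (0.14 + 0.01 + 0.5114) ≈ 2.285153, MB₂ = 946.4 + 167.6 = 1114, so M₂ = 2.285153 × 1114 ≈ 2545.6604 billion.
ΔM = M₂ − M₁ = 2545.6604 − 1859.0968 = 686.5636 billion.

C$686.6 billion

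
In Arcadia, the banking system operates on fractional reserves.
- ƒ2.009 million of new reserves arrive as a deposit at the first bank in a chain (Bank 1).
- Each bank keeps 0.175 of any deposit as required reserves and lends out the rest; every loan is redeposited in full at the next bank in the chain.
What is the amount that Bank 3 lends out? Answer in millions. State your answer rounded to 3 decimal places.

ƒ1.128 million

Each bank lends a fraction (1 − rr) = 0.8250 of the deposit it receives, so Bank 3 receives 2.009·0.8250^2 and lends 2.009·0.8250^3 ≈ 1.1281 million.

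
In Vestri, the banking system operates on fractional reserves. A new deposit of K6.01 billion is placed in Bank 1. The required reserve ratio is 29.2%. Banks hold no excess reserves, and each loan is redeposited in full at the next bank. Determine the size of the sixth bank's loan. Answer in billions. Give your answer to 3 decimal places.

K0.757 billion

Each bank lends a fraction (1 − rr) = 0.7080 of the deposit it receives, so Bank 6 receives 6.01·0.7080^5 and lends 6.01·0.7080^6 ≈ 0.7570 billion.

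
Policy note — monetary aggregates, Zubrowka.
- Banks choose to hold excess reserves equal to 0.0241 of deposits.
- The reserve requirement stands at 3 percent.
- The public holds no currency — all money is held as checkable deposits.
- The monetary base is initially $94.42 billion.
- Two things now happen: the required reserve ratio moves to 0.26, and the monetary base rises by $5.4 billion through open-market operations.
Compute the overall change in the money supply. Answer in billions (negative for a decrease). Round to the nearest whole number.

-1394 billion

Before: m₁ = 1 / (0.03 + 0.0241) ≈ 18.4843, MB₁ = 94.42, so M₁ = 18.4843 × 94.42 ≈ 1745.2876 billion.
After: m₂ = 1 / (0.26 + 0.0241) ≈ 3.5199, MB₂ = 94.42 + 5.4 = 99.82, so M₂ = 3.5199 × 99.82 ≈ 351.3564 billion.
ΔM = M₂ − M₁ = 351.3564 − 1745.2876 = -1393.9312 billion.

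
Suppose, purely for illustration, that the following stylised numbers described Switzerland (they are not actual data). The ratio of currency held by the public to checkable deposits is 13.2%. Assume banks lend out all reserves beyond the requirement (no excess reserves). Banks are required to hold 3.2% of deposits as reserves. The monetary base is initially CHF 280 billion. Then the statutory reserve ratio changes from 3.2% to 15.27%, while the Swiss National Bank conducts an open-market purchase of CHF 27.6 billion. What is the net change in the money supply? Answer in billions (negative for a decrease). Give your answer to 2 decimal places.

-709.63 billion

Before: m₁ = (1 + 0.132) / (0.032 + 0.132) ≈ 6.902439, MB₁ = 280, so M₁ = 6.902439 × 280 ≈ 1932.6829 billion.
After: m₂ = (1 + 0.132) / (0.1527 + 0.132) ≈ 3.976115, MB₂ = 280 + 27.6 = 307.6, so M₂ = 3.976115 × 307.6 ≈ 1223.053 billion.
ΔM = M₂ − M₁ = 1223.053 − 1932.6829 = -709.6299 billion.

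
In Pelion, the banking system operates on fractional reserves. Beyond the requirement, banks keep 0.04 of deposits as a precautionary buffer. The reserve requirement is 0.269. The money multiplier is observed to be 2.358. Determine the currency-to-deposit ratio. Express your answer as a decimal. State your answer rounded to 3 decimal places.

Using m = 2.358. From m = (1 + c)/(c + rr + e), rearranging gives 1 + c = m·(c + rr + e), so c·(1 − m) = m·(rr + e) − 1.
Hence c = [m·(rr + e) − 1]/(1 − m) = [2.358 × (0.269 + 0.04) − 1] / (1 − 2.358) ≈ 0.199837.

0.200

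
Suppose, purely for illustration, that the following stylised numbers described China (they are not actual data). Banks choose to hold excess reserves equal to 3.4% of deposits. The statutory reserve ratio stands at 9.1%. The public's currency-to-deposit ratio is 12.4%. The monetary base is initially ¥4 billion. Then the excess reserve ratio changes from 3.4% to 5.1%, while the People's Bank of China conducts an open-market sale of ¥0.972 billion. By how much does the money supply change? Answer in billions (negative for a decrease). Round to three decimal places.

-5.261 billion

Before: m₁ = (1 + 0.124) / (0.091 + 0.034 + 0.124) ≈ 4.51406, MB₁ = 4, so M₁ = 4.51406 × 4 ≈ 18.0562 billion.
After: m₂ = (1 + 0.124) / (0.091 + 0.051 + 0.124) ≈ 4.22556, MB₂ = 4 − 0.972 = 3.028, so M₂ = 4.22556 × 3.028 ≈ 12.795 billion.
ΔM = M₂ − M₁ = 12.795 − 18.0562 = -5.2612 billion.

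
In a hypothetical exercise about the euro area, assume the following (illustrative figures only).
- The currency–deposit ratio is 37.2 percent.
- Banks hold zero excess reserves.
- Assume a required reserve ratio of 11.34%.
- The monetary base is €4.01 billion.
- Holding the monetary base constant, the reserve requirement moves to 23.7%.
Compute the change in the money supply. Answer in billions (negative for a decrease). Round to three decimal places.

Initially m₁ = (1 + 0.372) / (0.1134 + 0.372) ≈ 2.82653, so M₁ = 2.82653 × 4.01 ≈ 11.3344 billion.
After the change m₂ = (1 + 0.372) / (0.237 + 0.372) ≈ 2.25287, so M₂ = 2.25287 × 4.01 ≈ 9.034 billion.
ΔM = M₂ − M₁ = 9.034 − 11.3344 = -2.3004 billion.

-2.300 billion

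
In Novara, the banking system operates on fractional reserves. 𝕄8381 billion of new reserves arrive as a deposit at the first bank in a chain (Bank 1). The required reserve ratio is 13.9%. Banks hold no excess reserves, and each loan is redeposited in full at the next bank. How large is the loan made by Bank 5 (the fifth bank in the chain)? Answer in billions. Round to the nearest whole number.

Each bank lends a fraction (1 − rr) = 0.8610 of the deposit it receives, so Bank 5 receives 8381·0.8610^4 and lends 8381·0.8610^5 ≈ 3965.6246 billion.

𝕄3966 billion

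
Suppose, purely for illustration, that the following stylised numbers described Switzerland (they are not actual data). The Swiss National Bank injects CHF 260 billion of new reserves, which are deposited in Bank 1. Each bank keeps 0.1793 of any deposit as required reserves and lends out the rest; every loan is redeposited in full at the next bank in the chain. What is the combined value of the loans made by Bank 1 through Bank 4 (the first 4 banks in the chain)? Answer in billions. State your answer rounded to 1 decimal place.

Bank i lends (1 − rr)^i of the original deposit: Bank 1 lends 260·0.8207 = 213.3820, Bank 2 lends 260·0.8207² ≈ 175.1226, and so on.
Summing a geometric series: total = 260·[0.8207·(1 − 0.8207^4) / (1 − 0.8207)] ≈ 650.1813 billion.

CHF 650.2 billion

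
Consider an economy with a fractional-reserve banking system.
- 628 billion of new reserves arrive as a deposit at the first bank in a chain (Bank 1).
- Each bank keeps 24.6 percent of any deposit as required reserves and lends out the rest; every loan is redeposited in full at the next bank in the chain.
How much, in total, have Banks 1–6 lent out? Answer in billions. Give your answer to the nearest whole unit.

1571 billion

Bank i lends (1 − rr)^i of the original deposit: Bank 1 lends 628·0.7540 = 473.5120, Bank 2 lends 628·0.7540² ≈ 357.0280, and so on.
Summing a geometric series: total = 628·[0.7540·(1 − 0.7540^6) / (1 − 0.7540)] ≈ 1571.1546 billion.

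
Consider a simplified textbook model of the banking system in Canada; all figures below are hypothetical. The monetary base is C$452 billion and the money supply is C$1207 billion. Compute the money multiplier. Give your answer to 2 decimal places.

2.67

The money multiplier is m = M / MB = 1207 / 452 ≈ 2.67035.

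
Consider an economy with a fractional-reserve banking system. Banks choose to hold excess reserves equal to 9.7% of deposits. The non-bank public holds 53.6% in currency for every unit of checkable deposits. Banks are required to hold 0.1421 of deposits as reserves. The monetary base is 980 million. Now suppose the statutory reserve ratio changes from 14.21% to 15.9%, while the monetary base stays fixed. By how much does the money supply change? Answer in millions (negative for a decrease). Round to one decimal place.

-41.4 million

Initially m₁ = (1 + 0.536) / (0.1421 + 0.097 + 0.536) ≈ 1.98168, so M₁ = 1.98168 × 980 = 1942.0464 million.
After the change m₂ = (1 + 0.536) / (0.159 + 0.097 + 0.536) ≈ 1.93939, so M₂ = 1.93939 × 980 = 1900.6022 million.
ΔM = M₂ − M₁ = 1900.6022 − 1942.0464 = -41.4442 million.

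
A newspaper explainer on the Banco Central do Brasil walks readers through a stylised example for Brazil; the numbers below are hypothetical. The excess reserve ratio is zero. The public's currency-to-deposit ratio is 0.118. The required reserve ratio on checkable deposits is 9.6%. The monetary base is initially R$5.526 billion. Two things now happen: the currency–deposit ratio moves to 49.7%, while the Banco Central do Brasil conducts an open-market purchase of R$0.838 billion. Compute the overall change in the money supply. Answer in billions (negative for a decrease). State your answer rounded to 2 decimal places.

-12.80 billion

Before: m₁ = (1 + 0.118) / (0.096 + 0.118) ≈ 5.2243, MB₁ = 5.526, so M₁ = 5.2243 × 5.526 ≈ 28.8695 billion.
After: m₂ = (1 + 0.497) / (0.096 + 0.497) ≈ 2.5245, MB₂ = 5.526 + 0.838 = 6.364, so M₂ = 2.5245 × 6.364 ≈ 16.0659 billion.
ΔM = M₂ − M₁ = 16.0659 − 28.8695 = -12.8036 billion.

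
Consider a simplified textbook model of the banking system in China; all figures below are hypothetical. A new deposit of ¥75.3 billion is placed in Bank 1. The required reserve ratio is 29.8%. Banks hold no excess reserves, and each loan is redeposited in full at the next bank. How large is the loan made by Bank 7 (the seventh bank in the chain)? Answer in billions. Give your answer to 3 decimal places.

¥6.326 billion

Each bank lends a fraction (1 − rr) = 0.7020 of the deposit it receives, so Bank 7 receives 75.3·0.7020^6 and lends 75.3·0.7020^7 ≈ 6.3264 billion.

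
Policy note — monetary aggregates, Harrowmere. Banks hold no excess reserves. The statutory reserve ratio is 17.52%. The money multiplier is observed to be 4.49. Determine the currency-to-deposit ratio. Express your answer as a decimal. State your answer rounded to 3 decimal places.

0.061

Using m = 4.49. From m = (1 + c)/(c + rr + e), rearranging gives 1 + c = m·(c + rr + e), so c·(1 − m) = m·(rr + e) − 1.
Hence c = [m·(rr + e) − 1]/(1 − m) = [4.49 × (0.1752 + 0) − 1] / (1 − 4.49) ≈ 0.061132.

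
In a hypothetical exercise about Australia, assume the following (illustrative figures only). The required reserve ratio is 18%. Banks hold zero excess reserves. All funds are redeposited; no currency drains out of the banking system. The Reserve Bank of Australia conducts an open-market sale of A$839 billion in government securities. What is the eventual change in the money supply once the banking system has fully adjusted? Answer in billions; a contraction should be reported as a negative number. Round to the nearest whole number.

-4661 billion

The simple money multiplier is m = 1/rr = 1/0.18 ≈ 5.5556.
An open-market sale reduces the monetary base by 839 billion, so ΔM = m × ΔMB = 5.5556 × (−839) = -4661.1484 billion.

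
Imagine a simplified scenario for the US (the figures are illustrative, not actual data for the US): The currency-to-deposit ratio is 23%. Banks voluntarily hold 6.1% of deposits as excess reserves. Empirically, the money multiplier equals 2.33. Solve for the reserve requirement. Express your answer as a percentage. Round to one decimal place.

23.7%

Using m = 2.33. Since m = (1 + c)/(c + rr + e), the denominator satisfies c + rr + e = (1 + c)/m = (1 + 0.23) / 2.33 ≈ 0.527897.
With c = 0.23 and e = 0.061, the reserve requirement is 0.527897 − 0.23 − 0.061 = 0.236897.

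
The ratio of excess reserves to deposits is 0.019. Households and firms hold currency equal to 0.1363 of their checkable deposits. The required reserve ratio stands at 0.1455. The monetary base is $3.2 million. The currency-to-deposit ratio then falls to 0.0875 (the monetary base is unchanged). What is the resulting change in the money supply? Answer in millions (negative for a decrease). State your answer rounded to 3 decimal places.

Initially m₁ = (1 + 0.1363) / (0.1455 + 0.019 + 0.1363) ≈ 3.77759, so M₁ = 3.77759 × 3.2 ≈ 12.0883 million.
After the change m₂ = (1 + 0.0875) / (0.1455 + 0.019 + 0.0875) ≈ 4.31548, so M₂ = 4.31548 × 3.2 ≈ 13.8095 million.
ΔM = M₂ − M₁ = 13.8095 − 12.0883 = 1.7212 million.

$1.721 million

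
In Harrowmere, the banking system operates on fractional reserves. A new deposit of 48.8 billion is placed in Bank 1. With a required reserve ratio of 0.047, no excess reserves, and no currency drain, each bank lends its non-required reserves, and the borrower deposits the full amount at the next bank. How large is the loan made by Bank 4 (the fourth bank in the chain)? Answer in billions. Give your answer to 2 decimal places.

Each bank lends a fraction (1 − rr) = 0.9530 of the deposit it receives, so Bank 4 receives 48.8·0.9530^3 and lends 48.8·0.9530^4 ≈ 40.2524 billion.

40.25 billion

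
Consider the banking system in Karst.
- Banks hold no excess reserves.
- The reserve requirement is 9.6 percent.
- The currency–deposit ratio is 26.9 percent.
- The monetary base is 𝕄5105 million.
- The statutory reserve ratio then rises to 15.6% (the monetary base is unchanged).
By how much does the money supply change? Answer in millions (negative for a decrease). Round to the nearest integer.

-2506 million

Initially m₁ = (1 + 0.269) / (0.096 + 0.269) ≈ 3.47671, so M₁ = 3.47671 × 5105 ≈ 17748.6046 million.
After the change m₂ = (1 + 0.269) / (0.156 + 0.269) ≈ 2.98588, so M₂ = 2.98588 × 5105 = 15242.9174 million.
ΔM = M₂ − M₁ = 15242.9174 − 17748.6046 = -2505.6872 million.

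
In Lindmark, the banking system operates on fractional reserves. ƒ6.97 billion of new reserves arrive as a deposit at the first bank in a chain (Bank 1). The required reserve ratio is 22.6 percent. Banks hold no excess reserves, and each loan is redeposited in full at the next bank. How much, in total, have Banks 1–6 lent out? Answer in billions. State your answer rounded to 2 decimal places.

ƒ18.74 billion

Bank i lends (1 − rr)^i of the original deposit: Bank 1 lends 6.97·0.7740 ≈ 5.3948, Bank 2 lends 6.97·0.7740² ≈ 4.1756, and so on.
Summing a geometric series: total = 6.97·[0.7740·(1 − 0.7740^6) / (1 − 0.7740)] ≈ 18.7384 billion.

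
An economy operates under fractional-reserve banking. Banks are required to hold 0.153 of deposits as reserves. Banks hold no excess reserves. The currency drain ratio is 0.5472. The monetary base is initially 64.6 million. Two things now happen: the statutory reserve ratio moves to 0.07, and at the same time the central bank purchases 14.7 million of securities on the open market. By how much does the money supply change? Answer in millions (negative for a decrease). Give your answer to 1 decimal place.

Before: m₁ = (1 + 0.5472) / (0.153 + 0.5472) ≈ 2.2097, MB₁ = 64.6, so M₁ = 2.2097 × 64.6 ≈ 142.7466 million.
After: m₂ = (1 + 0.5472) / (0.07 + 0.5472) ≈ 2.5068, MB₂ = 64.6 + 14.7 = 79.3, so M₂ = 2.5068 × 79.3 ≈ 198.7892 million.
ΔM = M₂ − M₁ = 198.7892 − 142.7466 = 56.0426 million.

56.0 million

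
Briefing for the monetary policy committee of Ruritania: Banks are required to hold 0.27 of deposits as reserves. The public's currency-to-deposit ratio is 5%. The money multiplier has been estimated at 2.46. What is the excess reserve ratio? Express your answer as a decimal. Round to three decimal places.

Using m = 2.46. Since m = (1 + c)/(c + rr + e), the denominator satisfies c + rr + e = (1 + c)/m = (1 + 0.05) / 2.46 ≈ 0.426829.
With c = 0.05 and rr = 0.27, the excess reserve ratio is 0.426829 − 0.05 − 0.27 = 0.106829.

0.107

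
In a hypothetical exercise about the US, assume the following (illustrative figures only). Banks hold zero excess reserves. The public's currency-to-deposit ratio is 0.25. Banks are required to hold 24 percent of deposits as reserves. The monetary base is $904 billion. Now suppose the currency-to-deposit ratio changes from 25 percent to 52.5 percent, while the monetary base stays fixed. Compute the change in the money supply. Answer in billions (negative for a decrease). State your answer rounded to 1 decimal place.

-504.0 billion

Initially m₁ = (1 + 0.25) / (0.24 + 0.25) ≈ 2.55102, so M₁ = 2.55102 × 904 ≈ 2306.1221 billion.
After the change m₂ = (1 + 0.525) / (0.24 + 0.525) ≈ 1.99346, so M₂ = 1.99346 × 904 ≈ 1802.0878 billion.
ΔM = M₂ − M₁ = 1802.0878 − 2306.1221 = -504.0343 billion.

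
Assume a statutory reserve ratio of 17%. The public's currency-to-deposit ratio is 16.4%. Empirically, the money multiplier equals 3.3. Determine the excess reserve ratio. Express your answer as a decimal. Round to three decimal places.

0.019

Using m = 3.3. Since m = (1 + c)/(c + rr + e), the denominator satisfies c + rr + e = (1 + c)/m = (1 + 0.164) / 3.3 ≈ 0.352727.
With c = 0.164 and rr = 0.17, the excess reserve ratio is 0.352727 − 0.164 − 0.17 = 0.018727.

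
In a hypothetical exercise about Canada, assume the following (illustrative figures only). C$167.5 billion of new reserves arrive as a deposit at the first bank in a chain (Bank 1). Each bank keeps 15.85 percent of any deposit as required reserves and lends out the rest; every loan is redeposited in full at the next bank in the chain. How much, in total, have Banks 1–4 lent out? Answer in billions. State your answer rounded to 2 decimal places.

Bank i lends (1 − rr)^i of the original deposit: Bank 1 lends 167.5·0.8415 ≈ 140.9513, Bank 2 lends 167.5·0.8415² ≈ 118.6105, and so on.
Summing a geometric series: total = 167.5·[0.8415·(1 − 0.8415^4) / (1 − 0.8415)] ≈ 443.3632 billion.

C$443.36 billion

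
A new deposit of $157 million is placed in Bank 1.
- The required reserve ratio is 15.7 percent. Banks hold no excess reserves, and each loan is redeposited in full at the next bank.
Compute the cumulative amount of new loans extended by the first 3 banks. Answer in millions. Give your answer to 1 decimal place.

$338.0 million

Bank i lends (1 − rr)^i of the original deposit: Bank 1 lends 157·0.8430 = 132.3510, Bank 2 lends 157·0.8430² ≈ 111.5719, and so on.
Summing a geometric series: total = 157·[0.8430·(1 − 0.8430^3) / (1 − 0.8430)] ≈ 337.9780 million.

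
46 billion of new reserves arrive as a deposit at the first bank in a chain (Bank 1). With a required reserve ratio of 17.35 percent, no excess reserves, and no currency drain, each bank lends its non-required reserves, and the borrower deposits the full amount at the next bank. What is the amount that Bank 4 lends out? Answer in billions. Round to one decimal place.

21.5 billion

Each bank lends a fraction (1 − rr) = 0.8265 of the deposit it receives, so Bank 4 receives 46·0.8265^3 and lends 46·0.8265^4 ≈ 21.4649 billion.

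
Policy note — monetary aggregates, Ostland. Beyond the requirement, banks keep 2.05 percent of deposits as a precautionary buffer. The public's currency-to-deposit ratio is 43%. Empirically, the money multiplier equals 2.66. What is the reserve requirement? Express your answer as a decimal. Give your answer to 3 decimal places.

0.087

Using m = 2.66. Since m = (1 + c)/(c + rr + e), the denominator satisfies c + rr + e = (1 + c)/m = (1 + 0.43) / 2.66 ≈ 0.537594.
With c = 0.43 and e = 0.0205, the reserve requirement is 0.537594 − 0.43 − 0.0205 = 0.087094.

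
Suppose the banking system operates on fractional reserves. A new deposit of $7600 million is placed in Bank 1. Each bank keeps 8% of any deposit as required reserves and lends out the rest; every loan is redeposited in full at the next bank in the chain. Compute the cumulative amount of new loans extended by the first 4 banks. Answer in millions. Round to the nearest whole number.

Bank i lends (1 − rr)^i of the original deposit: Bank 1 lends 7600·0.9200 = 6992.0000, Bank 2 lends 7600·0.9200² = 6432.6400, and so on.
Summing a geometric series: total = 7600·[0.9200·(1 − 0.9200^4) / (1 − 0.9200)] ≈ 24787.2553 million.

$24787 million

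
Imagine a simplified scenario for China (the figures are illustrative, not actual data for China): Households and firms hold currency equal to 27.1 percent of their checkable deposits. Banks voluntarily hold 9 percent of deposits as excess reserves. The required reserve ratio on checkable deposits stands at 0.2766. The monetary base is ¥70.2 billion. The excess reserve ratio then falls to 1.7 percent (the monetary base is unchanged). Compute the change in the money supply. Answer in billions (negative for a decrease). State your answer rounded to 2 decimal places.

Initially m₁ = (1 + 0.271) / (0.2766 + 0.09 + 0.271) ≈ 1.99341, so M₁ = 1.99341 × 70.2 ≈ 139.9374 billion.
After the change m₂ = (1 + 0.271) / (0.2766 + 0.017 + 0.271) ≈ 2.25115, so M₂ = 2.25115 × 70.2 ≈ 158.0307 billion.
ΔM = M₂ − M₁ = 158.0307 − 139.9374 = 18.0933 billion.

¥18.09 billion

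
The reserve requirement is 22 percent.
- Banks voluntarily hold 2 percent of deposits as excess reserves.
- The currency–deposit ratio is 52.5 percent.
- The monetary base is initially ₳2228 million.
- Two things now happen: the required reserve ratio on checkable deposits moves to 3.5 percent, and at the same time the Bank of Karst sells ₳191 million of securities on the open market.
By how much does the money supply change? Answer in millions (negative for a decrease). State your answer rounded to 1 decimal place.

₳914.5 million

Before: m₁ = (1 + 0.525) / (0.22 + 0.02 + 0.525) ≈ 1.993464, MB₁ = 2228, so M₁ = 1.993464 × 2228 ≈ 4441.4378 million.
After: m₂ = (1 + 0.525) / (0.035 + 0.02 + 0.525) ≈ 2.629310, MB₂ = 2228 − 191 = 2037, so M₂ = 2.629310 × 2037 ≈ 5355.9045 million.
ΔM = M₂ − M₁ = 5355.9045 − 4441.4378 = 914.4667 million.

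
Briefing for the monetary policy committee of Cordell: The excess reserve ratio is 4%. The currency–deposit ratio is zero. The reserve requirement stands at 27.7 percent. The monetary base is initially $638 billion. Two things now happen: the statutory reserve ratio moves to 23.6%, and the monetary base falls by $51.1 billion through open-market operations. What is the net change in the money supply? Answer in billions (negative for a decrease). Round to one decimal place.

$113.8 billion

Before: m₁ = 1 / (0.277 + 0.04) ≈ 3.15457, MB₁ = 638, so M₁ = 3.15457 × 638 ≈ 2012.6157 billion.
After: m₂ = 1 / (0.236 + 0.04) ≈ 3.62319, MB₂ = 638 − 51.1 = 586.9, so M₂ = 3.62319 × 586.9 ≈ 2126.4502 billion.
ΔM = M₂ − M₁ = 2126.4502 − 2012.6157 = 113.8345 billion.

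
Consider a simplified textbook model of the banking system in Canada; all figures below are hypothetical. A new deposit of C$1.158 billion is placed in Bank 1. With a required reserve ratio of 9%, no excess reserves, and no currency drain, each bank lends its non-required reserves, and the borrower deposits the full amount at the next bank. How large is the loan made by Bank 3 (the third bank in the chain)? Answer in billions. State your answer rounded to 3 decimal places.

Each bank lends a fraction (1 − rr) = 0.9100 of the deposit it receives, so Bank 3 receives 1.158·0.9100^2 and lends 1.158·0.9100^3 ≈ 0.8726 billion.

C$0.873 billion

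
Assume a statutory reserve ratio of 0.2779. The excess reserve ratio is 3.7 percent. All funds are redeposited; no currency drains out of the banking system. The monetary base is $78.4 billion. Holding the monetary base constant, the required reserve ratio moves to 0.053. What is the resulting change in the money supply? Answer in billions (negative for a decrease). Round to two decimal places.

$622.14 billion

Initially m₁ = 1 / (0.2779 + 0.037) ≈ 3.17561, so M₁ = 3.17561 × 78.4 ≈ 248.9678 billion.
After the change m₂ = 1 / (0.053 + 0.037) ≈ 11.11111, so M₂ = 11.11111 × 78.4 ≈ 871.111 billion.
ΔM = M₂ − M₁ = 871.111 − 248.9678 = 622.1432 billion.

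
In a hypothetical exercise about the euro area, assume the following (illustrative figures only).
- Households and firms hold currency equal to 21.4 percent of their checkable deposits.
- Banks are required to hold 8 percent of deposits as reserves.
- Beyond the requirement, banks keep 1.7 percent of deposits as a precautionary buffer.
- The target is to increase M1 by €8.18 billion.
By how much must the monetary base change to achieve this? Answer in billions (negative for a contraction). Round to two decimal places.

€2.10 billion

The money multiplier is m = (1 + c) / (rr + e + c) = (1 + 0.214) / (0.08 + 0.017 + 0.214) ≈ 3.9035.
ΔMB = ΔM / m = (+8.18) / 3.9035 ≈ 2.0956 billion.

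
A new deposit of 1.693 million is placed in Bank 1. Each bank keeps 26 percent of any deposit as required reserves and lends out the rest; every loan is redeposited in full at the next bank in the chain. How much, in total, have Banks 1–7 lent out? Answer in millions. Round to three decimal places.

4.233 million

Bank i lends (1 − rr)^i of the original deposit: Bank 1 lends 1.693·0.7400 ≈ 1.2528, Bank 2 lends 1.693·0.7400² ≈ 0.9271, and so on.
Summing a geometric series: total = 1.693·[0.7400·(1 − 0.7400^7) / (1 − 0.7400)] ≈ 4.2330 million.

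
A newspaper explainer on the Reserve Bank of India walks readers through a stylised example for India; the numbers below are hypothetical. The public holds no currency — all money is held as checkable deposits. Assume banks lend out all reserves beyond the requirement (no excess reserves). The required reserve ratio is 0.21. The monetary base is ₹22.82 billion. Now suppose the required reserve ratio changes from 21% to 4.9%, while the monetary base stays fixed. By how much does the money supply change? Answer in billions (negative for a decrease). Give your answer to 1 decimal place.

Initially m₁ = 1 / (0.21) ≈ 4.7619, so M₁ = 4.7619 × 22.82 ≈ 108.6666 billion.
After the change m₂ = 1 / (0.049) ≈ 20.4082, so M₂ = 20.4082 × 22.82 ≈ 465.7151 billion.
ΔM = M₂ − M₁ = 465.7151 − 108.6666 = 357.0485 billion.

₹357.0 billion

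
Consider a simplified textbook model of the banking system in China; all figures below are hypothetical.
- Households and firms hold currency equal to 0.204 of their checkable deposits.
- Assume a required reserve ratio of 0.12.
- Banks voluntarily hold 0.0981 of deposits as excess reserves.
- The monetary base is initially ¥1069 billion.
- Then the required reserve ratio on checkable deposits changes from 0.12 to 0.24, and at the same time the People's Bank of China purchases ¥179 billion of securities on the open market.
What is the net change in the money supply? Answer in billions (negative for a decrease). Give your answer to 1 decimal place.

Before: m₁ = (1 + 0.204) / (0.12 + 0.0981 + 0.204) ≈ 2.852405, MB₁ = 1069, so M₁ = 2.852405 × 1069 ≈ 3049.2209 billion.
After: m₂ = (1 + 0.204) / (0.24 + 0.0981 + 0.204) ≈ 2.220992, MB₂ = 1069 + 179 = 1248, so M₂ = 2.220992 × 1248 ≈ 2771.798 billion.
ΔM = M₂ − M₁ = 2771.798 − 3049.2209 = -277.4229 billion.

-277.4 billion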